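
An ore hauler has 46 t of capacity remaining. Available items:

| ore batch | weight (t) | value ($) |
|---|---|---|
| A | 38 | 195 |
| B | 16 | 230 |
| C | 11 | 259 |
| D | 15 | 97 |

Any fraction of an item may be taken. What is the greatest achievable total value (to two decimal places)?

606.53

Order: C (259/11=23.55) > B (230/16=14.38) > D (97/15=6.47) > A (195/38=5.13)
Fill: take C (11 @ 259) → take B (16 @ 230) → take D (15 @ 97) → take 4/38 of A → 20.53; 46/46 used.
Total value = 606.53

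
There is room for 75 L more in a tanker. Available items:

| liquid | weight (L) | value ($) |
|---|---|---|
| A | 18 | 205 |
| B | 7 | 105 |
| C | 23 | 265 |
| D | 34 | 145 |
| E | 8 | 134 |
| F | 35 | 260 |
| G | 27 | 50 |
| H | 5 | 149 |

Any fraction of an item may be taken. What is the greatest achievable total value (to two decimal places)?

Order: H (149/5=29.80) > E (134/8=16.75) > B (105/7=15.00) > C (265/23=11.52) > A (205/18=11.39) > F (260/35=7.43) > D (145/34=4.26) > G (50/27=1.85)
Fill: take H (5 @ 149) → take E (8 @ 134) → take B (7 @ 105) → take C (23 @ 265) → take A (18 @ 205) → take 14/35 of F → 104.00; 75/75 used.
Total value = 962.00

962.00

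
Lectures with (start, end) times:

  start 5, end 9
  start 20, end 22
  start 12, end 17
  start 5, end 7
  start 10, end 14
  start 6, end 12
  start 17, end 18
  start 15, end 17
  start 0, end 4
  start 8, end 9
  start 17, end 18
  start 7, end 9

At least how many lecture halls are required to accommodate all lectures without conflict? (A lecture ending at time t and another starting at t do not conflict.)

4

Count concurrent intervals with a sweep; the peak is the room count.
Events (time:±→running): 0:+→1 4:-→0 5:+→1 5:+→2 6:+→3 7:-→2 7:+→3 8:+→4 … peak 4.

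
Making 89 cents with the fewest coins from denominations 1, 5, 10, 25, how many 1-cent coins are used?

Use the largest denomination that fits, subtract, and repeat.
89 = 3×25 + 1×10 + 4×1
Count of 1: 4

4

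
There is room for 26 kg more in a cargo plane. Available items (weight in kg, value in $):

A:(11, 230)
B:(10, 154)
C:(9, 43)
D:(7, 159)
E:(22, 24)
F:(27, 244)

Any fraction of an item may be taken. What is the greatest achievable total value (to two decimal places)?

Sort by value per unit weight and fill in that order.
Ratios (sorted): D 22.71, A 20.91, B 15.40, F 9.04, C 4.78, E 1.09
take D (7 @ 159); take A (11 @ 230); take 8/10 of B → 123.20. Capacity used 26/26.
Total value = 512.20

512.20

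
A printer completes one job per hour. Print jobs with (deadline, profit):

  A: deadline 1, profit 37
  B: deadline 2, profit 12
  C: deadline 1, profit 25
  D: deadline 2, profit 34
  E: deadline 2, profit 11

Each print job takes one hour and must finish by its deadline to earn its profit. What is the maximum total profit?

Sort by profit descending; place each in the latest free slot ≤ its deadline.
Profit order: A=37 D=34 C=25 B=12 E=11
Assign: A→slot 1, D→slot 2, C skipped, B skipped, E skipped.
Slots: [1:A] [2:D]
Profit = 37 + 34 = 71

71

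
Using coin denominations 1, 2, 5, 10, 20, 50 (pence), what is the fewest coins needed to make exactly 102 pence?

102 = 2×50 + 1×2
Total coins = 2 + 1 = 3

3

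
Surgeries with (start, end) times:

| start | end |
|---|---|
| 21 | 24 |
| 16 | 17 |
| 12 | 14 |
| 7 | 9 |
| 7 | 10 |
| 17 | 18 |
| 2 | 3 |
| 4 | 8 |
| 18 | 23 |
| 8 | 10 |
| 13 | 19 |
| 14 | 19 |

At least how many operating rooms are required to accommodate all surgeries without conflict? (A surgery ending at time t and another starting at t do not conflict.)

Events (time:±→running): 2:+→1 3:-→0 4:+→1 7:+→2 7:+→3 … peak 3.

3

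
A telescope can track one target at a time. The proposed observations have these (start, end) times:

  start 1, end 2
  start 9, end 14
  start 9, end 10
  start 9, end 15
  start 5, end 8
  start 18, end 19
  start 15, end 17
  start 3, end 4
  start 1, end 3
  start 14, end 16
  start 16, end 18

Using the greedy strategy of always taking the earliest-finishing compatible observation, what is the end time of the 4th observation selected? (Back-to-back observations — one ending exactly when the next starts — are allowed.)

10

By end time: (1,2), (1,3), (3,4), (5,8), (9,10), (9,14), (9,15), (14,16), (15,17), (16,18), (18,19).
Pick (1,2); next start ≥ 2 → (3,4); next start ≥ 4 → (5,8); next start ≥ 8 → (9,10); next start ≥ 10 → (14,16); next start ≥ 16 → (16,18); next start ≥ 18 → (18,19).
Selected: (1,2) (3,4) (5,8) (9,10) (14,16) (16,18) (18,19)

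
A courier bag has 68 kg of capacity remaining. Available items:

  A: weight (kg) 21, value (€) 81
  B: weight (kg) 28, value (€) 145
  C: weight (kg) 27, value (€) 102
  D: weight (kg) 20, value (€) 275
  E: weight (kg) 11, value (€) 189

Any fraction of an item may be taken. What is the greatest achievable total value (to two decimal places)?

643.71

Ratios (sorted): E 17.18, D 13.75, B 5.18, A 3.86, C 3.78
take E (11 @ 189); take D (20 @ 275); take B (28 @ 145); take 9/21 of A → 34.71. Capacity used 68/68.
Total value = 643.71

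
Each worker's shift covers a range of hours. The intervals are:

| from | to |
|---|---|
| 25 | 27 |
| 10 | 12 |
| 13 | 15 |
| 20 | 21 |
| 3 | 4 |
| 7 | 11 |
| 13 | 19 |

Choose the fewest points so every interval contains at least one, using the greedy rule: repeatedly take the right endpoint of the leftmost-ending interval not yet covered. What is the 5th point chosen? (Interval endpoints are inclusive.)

Sorted: [3,4] [7,11] [10,12] [13,15] [13,19] [20,21] [25,27]
{[3,4]} hit by 4; {[7,11],[10,12]} hit by 11; {[13,15],[13,19]} hit by 15; {[20,21]} hit by 21; {[25,27]} hit by 27.
Points: 4, 11, 15, 21, 27 (5 total).

27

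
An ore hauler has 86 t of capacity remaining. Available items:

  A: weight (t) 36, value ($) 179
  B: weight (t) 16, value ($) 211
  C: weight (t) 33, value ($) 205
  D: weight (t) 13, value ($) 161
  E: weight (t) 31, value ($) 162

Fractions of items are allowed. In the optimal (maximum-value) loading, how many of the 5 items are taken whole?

Greedy by value/weight ratio, highest first.
Order: B (211/16=13.19) > D (161/13=12.38) > C (205/33=6.21) > E (162/31=5.23) > A (179/36=4.97)
Fill: take B (16 @ 211) → take D (13 @ 161) → take C (33 @ 205) → take 24/31 of E → 125.42; 86/86 used.
3 item(s) taken whole; one partial (take 24/31 of E).

3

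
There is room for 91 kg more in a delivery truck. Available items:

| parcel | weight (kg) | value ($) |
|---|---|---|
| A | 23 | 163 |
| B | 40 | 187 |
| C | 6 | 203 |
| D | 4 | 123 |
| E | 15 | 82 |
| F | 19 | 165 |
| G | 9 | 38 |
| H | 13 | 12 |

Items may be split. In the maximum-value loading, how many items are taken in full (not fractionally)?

5

Sort by value per unit weight and fill in that order.
Order: C (203/6=33.83) > D (123/4=30.75) > F (165/19=8.68) > A (163/23=7.09) > E (82/15=5.47) > B (187/40=4.67) > G (38/9=4.22) > H (12/13=0.92)
Fill: take C (6 @ 203) → take D (4 @ 123) → take F (19 @ 165) → take A (23 @ 163) → take E (15 @ 82) → take 24/40 of B → 112.20; 91/91 used.
5 item(s) taken whole; one partial (take 24/40 of B).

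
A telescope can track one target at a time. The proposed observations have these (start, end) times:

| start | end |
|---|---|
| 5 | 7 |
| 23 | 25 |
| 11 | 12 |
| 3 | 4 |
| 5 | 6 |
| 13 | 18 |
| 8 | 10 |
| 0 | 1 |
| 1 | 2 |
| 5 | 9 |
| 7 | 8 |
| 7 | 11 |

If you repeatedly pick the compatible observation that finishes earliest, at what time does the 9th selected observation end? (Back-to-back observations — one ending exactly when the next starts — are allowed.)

By end time: (0,1), (1,2), (3,4), (5,6), (5,7), (7,8), (5,9), (8,10), (7,11), (11,12), (13,18), (23,25).
Pick (0,1); next start ≥ 1 → (1,2); next start ≥ 2 → (3,4); next start ≥ 4 → (5,6); next start ≥ 6 → (7,8); next start ≥ 8 → (8,10); next start ≥ 10 → (11,12); next start ≥ 12 → (13,18); next start ≥ 18 → (23,25).
Selected: (0,1) (1,2) (3,4) (5,6) (7,8) (8,10) (11,12) (13,18) (23,25)

25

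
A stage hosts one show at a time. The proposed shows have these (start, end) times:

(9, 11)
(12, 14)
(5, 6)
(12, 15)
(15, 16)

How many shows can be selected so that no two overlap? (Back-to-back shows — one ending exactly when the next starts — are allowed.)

By end time: (5,6), (9,11), (12,14), (12,15), (15,16).
Pick (5,6); next start ≥ 6 → (9,11); next start ≥ 11 → (12,14); next start ≥ 14 → (15,16).
Selected 4 shows.

4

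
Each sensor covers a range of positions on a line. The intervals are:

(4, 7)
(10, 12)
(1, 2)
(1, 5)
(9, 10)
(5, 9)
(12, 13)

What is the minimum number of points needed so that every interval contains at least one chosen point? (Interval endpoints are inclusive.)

Process intervals by earliest right end; each time one isn't hit yet, stab at its right endpoint.
By right end: [1,2]  [1,5]  [4,7]  [5,9]  [9,10]  [10,12]  [12,13]
[1,2] uncovered → point at 2; [4,7] uncovered → point at 7; [9,10] uncovered → point at 10; [12,13] uncovered → point at 13.
Points: 2, 7, 10, 13 (4 total).

4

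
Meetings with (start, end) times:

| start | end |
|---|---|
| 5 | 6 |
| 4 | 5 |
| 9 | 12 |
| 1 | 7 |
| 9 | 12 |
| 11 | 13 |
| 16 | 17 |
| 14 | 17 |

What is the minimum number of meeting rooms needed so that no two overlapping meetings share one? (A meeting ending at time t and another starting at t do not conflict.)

3

The answer is the maximum number of intervals overlapping at any instant.
starts: [1, 4, 5, 9, 9, 11, 14, 16]
ends:   [5, 6, 7, 12, 12, 13, 17, 17]
s1→1 s4→2 e5→1 s5→2 e6→1 e7→0 s9→1 s9→2 s11→3  — peak 3.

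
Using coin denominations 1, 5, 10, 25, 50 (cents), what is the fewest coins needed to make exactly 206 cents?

6

Greedy: take as many of the largest coin as possible, then repeat with the remainder.
206 − 4×50→6 − 1×5→1 − 1×1→0
Total coins = 4 + 1 + 1 = 6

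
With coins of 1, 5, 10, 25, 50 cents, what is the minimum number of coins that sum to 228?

228 = 4×50 + 1×25 + 3×1
Total coins = 4 + 1 + 3 = 8

8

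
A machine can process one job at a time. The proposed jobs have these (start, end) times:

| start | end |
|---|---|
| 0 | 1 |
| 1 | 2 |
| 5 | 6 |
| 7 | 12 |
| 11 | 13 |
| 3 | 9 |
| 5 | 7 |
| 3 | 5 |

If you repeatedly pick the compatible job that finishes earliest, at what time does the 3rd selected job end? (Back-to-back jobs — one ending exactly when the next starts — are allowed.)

5

Sort by end time and greedily take each interval whose start is ≥ the last chosen end.
By end time: (0,1), (1,2), (3,5), (5,6), (5,7), (3,9), (7,12), (11,13).
Pick (0,1); next start ≥ 1 → (1,2); next start ≥ 2 → (3,5); next start ≥ 5 → (5,6); next start ≥ 6 → (7,12).
Selected: (0,1) (1,2) (3,5) (5,6) (7,12)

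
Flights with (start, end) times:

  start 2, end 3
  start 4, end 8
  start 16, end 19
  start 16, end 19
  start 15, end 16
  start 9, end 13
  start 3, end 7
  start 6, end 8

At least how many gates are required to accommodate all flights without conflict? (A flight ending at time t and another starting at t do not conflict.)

starts: [2, 3, 4, 6, 9, 15, 16, 16]
ends:   [3, 7, 8, 8, 13, 16, 19, 19]
s2→1 e3→0 s3→1 s4→2 s6→3  — peak 3.

3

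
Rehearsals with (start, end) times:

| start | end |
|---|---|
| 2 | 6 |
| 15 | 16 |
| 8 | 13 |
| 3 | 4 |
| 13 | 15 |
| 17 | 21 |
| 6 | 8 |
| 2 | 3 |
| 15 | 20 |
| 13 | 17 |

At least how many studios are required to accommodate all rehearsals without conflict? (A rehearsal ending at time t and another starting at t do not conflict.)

3

Count concurrent intervals with a sweep; the peak is the room count.
Events (time:±→running): 2:+→1 2:+→2 3:-→1 3:+→2 4:-→1 6:-→0 6:+→1 8:-→0 8:+→1 13:-→0 13:+→1 13:+→2 15:-→1 15:+→2 15:+→3 … peak 3.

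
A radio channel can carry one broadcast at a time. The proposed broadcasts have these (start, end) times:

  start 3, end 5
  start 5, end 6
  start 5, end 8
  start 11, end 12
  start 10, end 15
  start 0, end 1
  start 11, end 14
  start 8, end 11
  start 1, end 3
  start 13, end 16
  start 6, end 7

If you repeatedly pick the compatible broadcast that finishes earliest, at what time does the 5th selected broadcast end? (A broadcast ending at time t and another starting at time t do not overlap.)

Sort by end time and greedily take each interval whose start is ≥ the last chosen end.
By end time: (0,1), (1,3), (3,5), (5,6), (6,7), (5,8), (8,11), (11,12), (11,14), (10,15), (13,16).
Pick (0,1); next start ≥ 1 → (1,3); next start ≥ 3 → (3,5); next start ≥ 5 → (5,6); next start ≥ 6 → (6,7); next start ≥ 7 → (8,11); next start ≥ 11 → (11,12); next start ≥ 12 → (13,16).
Selected: (0,1) (1,3) (3,5) (5,6) (6,7) (8,11) (11,12) (13,16)

7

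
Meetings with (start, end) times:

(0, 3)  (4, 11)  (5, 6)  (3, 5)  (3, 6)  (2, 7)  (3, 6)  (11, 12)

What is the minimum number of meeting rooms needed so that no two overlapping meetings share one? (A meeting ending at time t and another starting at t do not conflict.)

starts: [0, 2, 3, 3, 3, 4, 5, 11]
ends:   [3, 5, 6, 6, 6, 7, 11, 12]
s0→1 s2→2 e3→1 s3→2 s3→3 s3→4 s4→5  — peak 5.

5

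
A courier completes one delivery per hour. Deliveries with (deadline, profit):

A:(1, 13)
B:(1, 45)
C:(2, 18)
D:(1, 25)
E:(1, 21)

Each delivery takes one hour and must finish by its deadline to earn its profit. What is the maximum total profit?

Sort by profit descending; place each in the latest free slot ≤ its deadline.
Profit order: B=45 D=25 E=21 C=18 A=13
Assign: B→slot 1, D skipped, E skipped, C→slot 2, A skipped.
Slots: [1:B] [2:C]
Profit = 45 + 18 = 63

63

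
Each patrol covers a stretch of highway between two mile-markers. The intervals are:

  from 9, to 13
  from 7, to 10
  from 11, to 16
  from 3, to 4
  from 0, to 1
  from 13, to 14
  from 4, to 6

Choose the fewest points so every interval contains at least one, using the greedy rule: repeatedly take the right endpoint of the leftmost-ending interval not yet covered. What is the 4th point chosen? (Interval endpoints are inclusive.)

Process intervals by earliest right end; each time one isn't hit yet, stab at its right endpoint.
Sorted: [0,1] [3,4] [4,6] [7,10] [9,13] [13,14] [11,16]
{[0,1]} hit by 1; {[3,4],[4,6]} hit by 4; {[7,10],[9,13]} hit by 10; {[13,14],[11,16]} hit by 14.
Points: 1, 4, 10, 14 (4 total).

14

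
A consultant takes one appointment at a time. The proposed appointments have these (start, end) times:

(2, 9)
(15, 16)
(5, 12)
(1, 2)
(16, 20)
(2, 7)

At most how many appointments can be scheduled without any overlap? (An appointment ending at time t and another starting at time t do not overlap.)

Sorted by end: (1,2)  (2,7)  (2,9)  (5,12)  (15,16)  (16,20)
take (1,2); take (2,7); skip (5,12); take (15,16); take (16,20).
Selected 4 appointments.

4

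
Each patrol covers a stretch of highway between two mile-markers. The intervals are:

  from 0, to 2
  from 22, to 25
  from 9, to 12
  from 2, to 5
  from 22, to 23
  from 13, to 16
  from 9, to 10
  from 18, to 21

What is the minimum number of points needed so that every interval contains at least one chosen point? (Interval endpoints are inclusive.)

5

Sort by right endpoint; whenever an interval is uncovered, place a point at its right end.
Sorted: [0,2] [2,5] [9,10] [9,12] [13,16] [18,21] [22,23] [22,25]
{[0,2],[2,5]} hit by 2; {[9,10],[9,12]} hit by 10; {[13,16]} hit by 16; {[18,21]} hit by 21; {[22,23],[22,25]} hit by 23.
Points: 2, 10, 16, 21, 23 (5 total).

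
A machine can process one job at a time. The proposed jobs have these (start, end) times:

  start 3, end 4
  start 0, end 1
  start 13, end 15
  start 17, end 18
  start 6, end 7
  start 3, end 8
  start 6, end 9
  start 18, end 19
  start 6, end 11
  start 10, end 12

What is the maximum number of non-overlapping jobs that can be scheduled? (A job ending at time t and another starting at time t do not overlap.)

7

Sorted by end: (0,1)  (3,4)  (6,7)  (3,8)  (6,9)  (6,11)  (10,12)  (13,15)  (17,18)  (18,19)
take (0,1); take (3,4); take (6,7); take (10,12); take (13,15); take (17,18); take (18,19).
Selected 7 jobs.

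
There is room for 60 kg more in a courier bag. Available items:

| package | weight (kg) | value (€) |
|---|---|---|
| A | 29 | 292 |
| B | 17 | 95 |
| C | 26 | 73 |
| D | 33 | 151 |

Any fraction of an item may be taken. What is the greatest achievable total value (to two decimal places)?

451.06

Ratios (sorted): A 10.07, B 5.59, D 4.58, C 2.81
take A (29 @ 292); take B (17 @ 95); take 14/33 of D → 64.06. Capacity used 60/60.
Total value = 451.06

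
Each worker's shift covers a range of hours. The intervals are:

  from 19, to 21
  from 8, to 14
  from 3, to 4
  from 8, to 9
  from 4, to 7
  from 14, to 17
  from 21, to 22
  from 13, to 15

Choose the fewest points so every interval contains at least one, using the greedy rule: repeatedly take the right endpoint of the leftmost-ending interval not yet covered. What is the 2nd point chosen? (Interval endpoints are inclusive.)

9

Sorted: [3,4] [4,7] [8,9] [8,14] [13,15] [14,17] [19,21] [21,22]
{[3,4],[4,7]} hit by 4; {[8,9],[8,14]} hit by 9; {[13,15],[14,17]} hit by 15; {[19,21],[21,22]} hit by 21.
Points: 4, 9, 15, 21 (4 total).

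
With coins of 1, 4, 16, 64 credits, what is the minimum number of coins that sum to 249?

9

Greedy: take as many of the largest coin as possible, then repeat with the remainder.
249 − 3×64→57 − 3×16→9 − 2×4→1 − 1×1→0
Total coins = 3 + 3 + 2 + 1 = 9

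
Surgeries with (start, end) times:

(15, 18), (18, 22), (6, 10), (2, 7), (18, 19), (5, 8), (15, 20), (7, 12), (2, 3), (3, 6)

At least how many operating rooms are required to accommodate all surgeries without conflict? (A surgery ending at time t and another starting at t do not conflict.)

3

Count concurrent intervals with a sweep; the peak is the room count.
Events (time:±→running): 2:+→1 2:+→2 3:-→1 3:+→2 5:+→3 … peak 3.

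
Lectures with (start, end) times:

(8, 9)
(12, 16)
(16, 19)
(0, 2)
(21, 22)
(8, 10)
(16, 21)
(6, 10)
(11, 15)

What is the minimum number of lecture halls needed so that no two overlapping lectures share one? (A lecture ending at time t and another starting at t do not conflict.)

Count concurrent intervals with a sweep; the peak is the room count.
starts: [0, 6, 8, 8, 11, 12, 16, 16, 21]
ends:   [2, 9, 10, 10, 15, 16, 19, 21, 22]
s0→1 e2→0 s6→1 s8→2 s8→3  — peak 3.

3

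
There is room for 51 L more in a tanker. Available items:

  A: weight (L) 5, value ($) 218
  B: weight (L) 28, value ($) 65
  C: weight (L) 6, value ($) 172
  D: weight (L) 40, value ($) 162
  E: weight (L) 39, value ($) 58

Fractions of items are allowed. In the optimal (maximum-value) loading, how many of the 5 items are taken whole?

Sort by value per unit weight and fill in that order.
Order: A (218/5=43.60) > C (172/6=28.67) > D (162/40=4.05) > B (65/28=2.32) > E (58/39=1.49)
Fill: take A (5 @ 218) → take C (6 @ 172) → take D (40 @ 162); 51/51 used.
3 item(s) taken whole.

3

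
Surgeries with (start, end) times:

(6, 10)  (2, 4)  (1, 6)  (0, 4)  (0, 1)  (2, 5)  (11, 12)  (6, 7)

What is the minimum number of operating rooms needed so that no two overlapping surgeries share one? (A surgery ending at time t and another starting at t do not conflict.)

Count concurrent intervals with a sweep; the peak is the room count.
starts: [0, 0, 1, 2, 2, 6, 6, 11]
ends:   [1, 4, 4, 5, 6, 7, 10, 12]
s0→1 s0→2 e1→1 s1→2 s2→3 s2→4  — peak 4.

4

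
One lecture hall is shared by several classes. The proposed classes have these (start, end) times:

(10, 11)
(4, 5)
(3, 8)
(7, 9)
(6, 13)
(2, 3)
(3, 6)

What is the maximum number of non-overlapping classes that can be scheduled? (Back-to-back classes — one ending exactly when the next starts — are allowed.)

Sort by end time and greedily take each interval whose start is ≥ the last chosen end.
Sorted by end: (2,3)  (4,5)  (3,6)  (3,8)  (7,9)  (10,11)  (6,13)
take (2,3); take (4,5); take (7,9); take (10,11); skip (6,13).
Selected 4 classes.

4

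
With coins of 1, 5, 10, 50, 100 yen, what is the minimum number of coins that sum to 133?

7

Use the largest denomination that fits, subtract, and repeat.
133 − 1×100→33 − 3×10→3 − 3×1→0
Total coins = 1 + 3 + 3 = 7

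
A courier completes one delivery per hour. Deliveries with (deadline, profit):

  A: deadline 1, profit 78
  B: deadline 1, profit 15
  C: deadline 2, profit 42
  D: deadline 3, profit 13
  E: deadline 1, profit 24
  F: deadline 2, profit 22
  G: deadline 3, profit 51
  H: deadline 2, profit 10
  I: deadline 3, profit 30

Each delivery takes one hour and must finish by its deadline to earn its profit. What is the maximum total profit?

Sort by profit descending; place each in the latest free slot ≤ its deadline.
Profit order: A=78 G=51 C=42 I=30 E=24 F=22 B=15 D=13 H=10
Assign: A→slot 1, G→slot 3, C→slot 2, I skipped, E skipped, F skipped, B skipped, D skipped, H skipped.
Slots: [1:A] [2:C] [3:G]
Profit = 78 + 42 + 51 = 171

171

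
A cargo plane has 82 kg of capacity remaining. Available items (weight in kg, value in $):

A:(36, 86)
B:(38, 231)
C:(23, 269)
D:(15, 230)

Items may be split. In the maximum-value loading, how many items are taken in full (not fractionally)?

Ratios (sorted): D 15.33, C 11.70, B 6.08, A 2.39
take D (15 @ 230); take C (23 @ 269); take B (38 @ 231); take 6/36 of A → 14.33. Capacity used 82/82.
3 item(s) taken whole; one partial (take 6/36 of A).

3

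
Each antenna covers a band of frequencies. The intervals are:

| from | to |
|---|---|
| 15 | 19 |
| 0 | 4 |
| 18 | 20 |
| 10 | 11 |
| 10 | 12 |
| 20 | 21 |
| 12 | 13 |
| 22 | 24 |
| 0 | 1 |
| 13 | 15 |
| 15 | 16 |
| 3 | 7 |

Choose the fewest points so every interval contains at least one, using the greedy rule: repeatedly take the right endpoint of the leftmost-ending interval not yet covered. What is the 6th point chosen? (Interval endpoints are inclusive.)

Sort by right endpoint; whenever an interval is uncovered, place a point at its right end.
By right end: [0,1]  [0,4]  [3,7]  [10,11]  [10,12]  [12,13]  [13,15]  [15,16]  [15,19]  [18,20]  [20,21]  [22,24]
[0,1] uncovered → point at 1; [3,7] uncovered → point at 7; [10,11] uncovered → point at 11; [12,13] uncovered → point at 13; [15,16] uncovered → point at 16; [18,20] uncovered → point at 20; [22,24] uncovered → point at 24.
Points: 1, 7, 11, 13, 16, 20, 24 (7 total).

20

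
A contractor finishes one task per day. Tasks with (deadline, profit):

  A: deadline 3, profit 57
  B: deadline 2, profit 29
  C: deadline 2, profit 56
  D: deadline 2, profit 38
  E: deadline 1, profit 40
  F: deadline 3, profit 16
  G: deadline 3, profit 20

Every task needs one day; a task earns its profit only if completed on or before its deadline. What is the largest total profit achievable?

Take jobs in profit order; each goes to the latest open slot no later than its deadline.
Profit order: A=57 C=56 E=40 D=38 B=29 G=20 F=16
Assign: A→slot 3, C→slot 2, E→slot 1, D skipped, B skipped, G skipped, F skipped.
Slots: [1:E] [2:C] [3:A]
Profit = 40 + 56 + 57 = 153

153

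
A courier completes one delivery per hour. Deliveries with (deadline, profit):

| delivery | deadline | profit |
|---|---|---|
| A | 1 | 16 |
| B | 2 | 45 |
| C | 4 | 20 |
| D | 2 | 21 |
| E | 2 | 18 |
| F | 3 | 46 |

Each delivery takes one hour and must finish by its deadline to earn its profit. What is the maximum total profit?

Take jobs in profit order; each goes to the latest open slot no later than its deadline.
Profit order: F=46 B=45 D=21 C=20 E=18 A=16
Assign: F→slot 3, B→slot 2, D→slot 1, C→slot 4, E skipped, A skipped.
Slots: [1:D] [2:B] [3:F] [4:C]
Profit = 21 + 45 + 46 + 20 = 132

132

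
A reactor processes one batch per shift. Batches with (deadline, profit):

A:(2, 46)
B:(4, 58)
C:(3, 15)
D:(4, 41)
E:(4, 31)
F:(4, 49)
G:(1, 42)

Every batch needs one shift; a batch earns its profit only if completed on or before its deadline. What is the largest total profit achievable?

Take jobs in profit order; each goes to the latest open slot no later than its deadline.
Profit order: B=58 F=49 A=46 G=42 D=41 E=31 C=15
Assign: B→slot 4, F→slot 3, A→slot 2, G→slot 1, D skipped, E skipped, C skipped.
Slots: [1:G] [2:A] [3:F] [4:B]
Profit = 42 + 46 + 49 + 58 = 195

195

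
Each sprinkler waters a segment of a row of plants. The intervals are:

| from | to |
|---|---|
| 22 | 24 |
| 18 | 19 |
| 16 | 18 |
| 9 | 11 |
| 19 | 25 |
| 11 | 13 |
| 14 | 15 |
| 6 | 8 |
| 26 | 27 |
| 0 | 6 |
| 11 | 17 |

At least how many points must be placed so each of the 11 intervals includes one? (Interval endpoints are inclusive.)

6

Process intervals by earliest right end; each time one isn't hit yet, stab at its right endpoint.
Sorted: [0,6] [6,8] [9,11] [11,13] [14,15] [11,17] [16,18] [18,19] [22,24] [19,25] [26,27]
{[0,6],[6,8]} hit by 6; {[9,11],[11,13]} hit by 11; {[14,15],[11,17]} hit by 15; {[16,18],[18,19]} hit by 18; {[22,24],[19,25]} hit by 24; {[26,27]} hit by 27.
Points: 6, 11, 15, 18, 24, 27 (6 total).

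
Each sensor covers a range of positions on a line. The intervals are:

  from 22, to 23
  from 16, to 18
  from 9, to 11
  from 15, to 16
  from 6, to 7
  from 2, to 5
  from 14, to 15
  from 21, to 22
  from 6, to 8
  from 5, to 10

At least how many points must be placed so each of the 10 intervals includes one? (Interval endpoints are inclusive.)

Process intervals by earliest right end; each time one isn't hit yet, stab at its right endpoint.
Sorted: [2,5] [6,7] [6,8] [5,10] [9,11] [14,15] [15,16] [16,18] [21,22] [22,23]
{[2,5]} hit by 5; {[6,7],[6,8],[5,10]} hit by 7; {[9,11]} hit by 11; {[14,15],[15,16]} hit by 15; {[16,18]} hit by 18; {[21,22],[22,23]} hit by 22.
Points: 5, 7, 11, 15, 18, 22 (6 total).

6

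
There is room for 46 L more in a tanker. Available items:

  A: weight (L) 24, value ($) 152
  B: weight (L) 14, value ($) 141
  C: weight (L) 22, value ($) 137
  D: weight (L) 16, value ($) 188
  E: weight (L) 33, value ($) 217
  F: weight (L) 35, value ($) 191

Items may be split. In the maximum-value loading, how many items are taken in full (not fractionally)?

2

Order: D (188/16=11.75) > B (141/14=10.07) > E (217/33=6.58) > A (152/24=6.33) > C (137/22=6.23) > F (191/35=5.46)
Fill: take D (16 @ 188) → take B (14 @ 141) → take 16/33 of E → 105.21; 46/46 used.
2 item(s) taken whole; one partial (take 16/33 of E).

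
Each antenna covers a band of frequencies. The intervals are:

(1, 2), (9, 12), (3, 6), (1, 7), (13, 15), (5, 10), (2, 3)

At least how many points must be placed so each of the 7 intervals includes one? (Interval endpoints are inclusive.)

By right end: [1,2]  [2,3]  [3,6]  [1,7]  [5,10]  [9,12]  [13,15]
[1,2] uncovered → point at 2; [3,6] uncovered → point at 6; [9,12] uncovered → point at 12; [13,15] uncovered → point at 15.
Points: 2, 6, 12, 15 (4 total).

4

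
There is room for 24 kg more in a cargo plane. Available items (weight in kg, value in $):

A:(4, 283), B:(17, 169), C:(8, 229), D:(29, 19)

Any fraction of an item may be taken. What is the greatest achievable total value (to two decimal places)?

631.29

Sort by value per unit weight and fill in that order.
Order: A (283/4=70.75) > C (229/8=28.62) > B (169/17=9.94) > D (19/29=0.66)
Fill: take A (4 @ 283) → take C (8 @ 229) → take 12/17 of B → 119.29; 24/24 used.
Total value = 631.29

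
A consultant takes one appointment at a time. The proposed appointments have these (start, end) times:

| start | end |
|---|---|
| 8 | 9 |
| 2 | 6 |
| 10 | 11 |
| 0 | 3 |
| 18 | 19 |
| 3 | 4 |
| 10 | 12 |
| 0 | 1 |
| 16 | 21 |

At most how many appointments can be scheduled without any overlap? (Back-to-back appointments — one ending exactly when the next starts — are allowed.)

5

Greedy by earliest finish: after sorting by end time, pick each interval compatible with the last pick.
By end time: (0,1), (0,3), (3,4), (2,6), (8,9), (10,11), (10,12), (18,19), (16,21).
Pick (0,1); next start ≥ 1 → (3,4); next start ≥ 4 → (8,9); next start ≥ 9 → (10,11); next start ≥ 11 → (18,19).
Selected 5 appointments.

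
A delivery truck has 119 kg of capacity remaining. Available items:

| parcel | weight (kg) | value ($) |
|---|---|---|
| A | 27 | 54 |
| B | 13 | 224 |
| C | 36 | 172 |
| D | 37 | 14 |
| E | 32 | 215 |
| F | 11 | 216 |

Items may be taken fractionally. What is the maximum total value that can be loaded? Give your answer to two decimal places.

Sort by value per unit weight and fill in that order.
Order: F (216/11=19.64) > B (224/13=17.23) > E (215/32=6.72) > C (172/36=4.78) > A (54/27=2.00) > D (14/37=0.38)
Fill: take F (11 @ 216) → take B (13 @ 224) → take E (32 @ 215) → take C (36 @ 172) → take A (27 @ 54); 119/119 used.
Total value = 881.00

881.00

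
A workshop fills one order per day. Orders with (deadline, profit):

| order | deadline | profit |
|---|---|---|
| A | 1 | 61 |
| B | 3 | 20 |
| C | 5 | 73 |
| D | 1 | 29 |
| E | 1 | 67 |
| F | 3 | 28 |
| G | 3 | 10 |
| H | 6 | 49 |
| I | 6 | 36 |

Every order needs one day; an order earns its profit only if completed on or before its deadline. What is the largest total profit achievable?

273

Take jobs in profit order; each goes to the latest open slot no later than its deadline.
Profit order: C=73 E=67 A=61 H=49 I=36 D=29 F=28 B=20 G=10
Assign: C→slot 5, E→slot 1, A skipped, H→slot 6, I→slot 4, D skipped, F→slot 3, B→slot 2, G skipped.
Slots: [1:E] [2:B] [3:F] [4:I] [5:C] [6:H]
Profit = 67 + 20 + 28 + 36 + 73 + 49 = 273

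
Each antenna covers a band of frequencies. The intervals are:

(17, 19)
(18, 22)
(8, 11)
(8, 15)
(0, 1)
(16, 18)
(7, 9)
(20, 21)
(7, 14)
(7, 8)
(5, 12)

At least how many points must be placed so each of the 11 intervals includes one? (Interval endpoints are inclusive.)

Process intervals by earliest right end; each time one isn't hit yet, stab at its right endpoint.
By right end: [0,1]  [7,8]  [7,9]  [8,11]  [5,12]  [7,14]  [8,15]  [16,18]  [17,19]  [20,21]  [18,22]
[0,1] uncovered → point at 1; [7,8] uncovered → point at 8; [16,18] uncovered → point at 18; [20,21] uncovered → point at 21.
Points: 1, 8, 18, 21 (4 total).

4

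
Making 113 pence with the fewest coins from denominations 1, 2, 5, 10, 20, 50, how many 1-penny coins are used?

Use the largest denomination that fits, subtract, and repeat.
113 = 2×50 + 1×10 + 1×2 + 1×1
Count of 1: 1

1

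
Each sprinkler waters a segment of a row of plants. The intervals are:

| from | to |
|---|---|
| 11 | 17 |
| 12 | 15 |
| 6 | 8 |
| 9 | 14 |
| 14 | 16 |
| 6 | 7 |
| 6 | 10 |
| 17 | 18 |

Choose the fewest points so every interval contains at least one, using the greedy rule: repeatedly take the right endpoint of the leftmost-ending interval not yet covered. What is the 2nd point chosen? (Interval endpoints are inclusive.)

14

Sort by right endpoint; whenever an interval is uncovered, place a point at its right end.
By right end: [6,7]  [6,8]  [6,10]  [9,14]  [12,15]  [14,16]  [11,17]  [17,18]
[6,7] uncovered → point at 7; [9,14] uncovered → point at 14; [17,18] uncovered → point at 18.
Points: 7, 14, 18 (3 total).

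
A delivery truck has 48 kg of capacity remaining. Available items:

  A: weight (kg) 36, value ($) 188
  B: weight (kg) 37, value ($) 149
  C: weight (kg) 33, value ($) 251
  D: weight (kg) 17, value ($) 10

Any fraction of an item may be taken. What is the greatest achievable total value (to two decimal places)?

Greedy by value/weight ratio, highest first.
Order: C (251/33=7.61) > A (188/36=5.22) > B (149/37=4.03) > D (10/17=0.59)
Fill: take C (33 @ 251) → take 15/36 of A → 78.33; 48/48 used.
Total value = 329.33

329.33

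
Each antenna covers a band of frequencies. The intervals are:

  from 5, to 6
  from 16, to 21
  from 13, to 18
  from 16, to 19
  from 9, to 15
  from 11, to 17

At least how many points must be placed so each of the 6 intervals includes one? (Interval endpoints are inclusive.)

Process intervals by earliest right end; each time one isn't hit yet, stab at its right endpoint.
Sorted: [5,6] [9,15] [11,17] [13,18] [16,19] [16,21]
{[5,6]} hit by 6; {[9,15],[11,17],[13,18]} hit by 15; {[16,19],[16,21]} hit by 19.
Points: 6, 15, 19 (3 total).

3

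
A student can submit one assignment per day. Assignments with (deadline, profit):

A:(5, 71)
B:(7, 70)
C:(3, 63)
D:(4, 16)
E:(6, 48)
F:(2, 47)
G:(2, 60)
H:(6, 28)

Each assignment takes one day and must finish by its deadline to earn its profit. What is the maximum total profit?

Sort by profit descending; place each in the latest free slot ≤ its deadline.
Profit order: A=71 B=70 C=63 G=60 E=48 F=47 H=28 D=16
Assign: A→slot 5, B→slot 7, C→slot 3, G→slot 2, E→slot 6, F→slot 1, H→slot 4, D skipped.
Slots: [1:F] [2:G] [3:C] [4:H] [5:A] [6:E] [7:B]
Profit = 47 + 60 + 63 + 28 + 71 + 48 + 70 = 387

387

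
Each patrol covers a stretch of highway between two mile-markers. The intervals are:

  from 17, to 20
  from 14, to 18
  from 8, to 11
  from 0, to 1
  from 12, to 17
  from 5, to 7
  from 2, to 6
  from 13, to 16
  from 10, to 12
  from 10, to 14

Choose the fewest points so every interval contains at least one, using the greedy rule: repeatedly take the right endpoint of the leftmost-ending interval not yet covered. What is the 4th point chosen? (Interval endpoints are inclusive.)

Process intervals by earliest right end; each time one isn't hit yet, stab at its right endpoint.
Sorted: [0,1] [2,6] [5,7] [8,11] [10,12] [10,14] [13,16] [12,17] [14,18] [17,20]
{[0,1]} hit by 1; {[2,6],[5,7]} hit by 6; {[8,11],[10,12],[10,14]} hit by 11; {[13,16],[12,17],[14,18]} hit by 16; {[17,20]} hit by 20.
Points: 1, 6, 11, 16, 20 (5 total).

16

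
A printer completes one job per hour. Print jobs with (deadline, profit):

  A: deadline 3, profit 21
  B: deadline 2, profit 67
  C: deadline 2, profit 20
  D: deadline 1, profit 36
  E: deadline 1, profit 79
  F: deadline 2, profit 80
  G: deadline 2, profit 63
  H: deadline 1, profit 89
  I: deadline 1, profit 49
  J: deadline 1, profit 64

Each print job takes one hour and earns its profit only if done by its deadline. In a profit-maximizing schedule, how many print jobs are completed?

3

By profit: H(d1,89), F(d2,80), E(d1,79), B(d2,67), J(d1,64), G(d2,63), I(d1,49), D(d1,36), A(d3,21), C(d2,20)
H→slot 1; F→slot 2; E skipped; B skipped; J skipped; G skipped; I skipped; D skipped; A→slot 3; C skipped.
3 of 10 scheduled.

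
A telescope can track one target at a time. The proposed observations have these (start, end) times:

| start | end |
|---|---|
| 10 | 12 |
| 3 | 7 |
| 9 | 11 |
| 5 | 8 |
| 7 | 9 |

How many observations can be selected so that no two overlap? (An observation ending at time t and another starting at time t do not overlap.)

3

Sorted by end: (3,7)  (5,8)  (7,9)  (9,11)  (10,12)
take (3,7); take (7,9); take (9,11); skip (10,12).
Selected 3 observations.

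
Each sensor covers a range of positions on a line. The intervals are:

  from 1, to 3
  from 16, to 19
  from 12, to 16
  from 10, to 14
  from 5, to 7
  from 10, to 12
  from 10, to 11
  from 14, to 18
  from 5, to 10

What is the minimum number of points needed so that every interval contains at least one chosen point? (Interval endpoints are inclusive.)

4

Sort by right endpoint; whenever an interval is uncovered, place a point at its right end.
Sorted: [1,3] [5,7] [5,10] [10,11] [10,12] [10,14] [12,16] [14,18] [16,19]
{[1,3]} hit by 3; {[5,7],[5,10]} hit by 7; {[10,11],[10,12],[10,14]} hit by 11; {[12,16],[14,18],[16,19]} hit by 16.
Points: 3, 7, 11, 16 (4 total).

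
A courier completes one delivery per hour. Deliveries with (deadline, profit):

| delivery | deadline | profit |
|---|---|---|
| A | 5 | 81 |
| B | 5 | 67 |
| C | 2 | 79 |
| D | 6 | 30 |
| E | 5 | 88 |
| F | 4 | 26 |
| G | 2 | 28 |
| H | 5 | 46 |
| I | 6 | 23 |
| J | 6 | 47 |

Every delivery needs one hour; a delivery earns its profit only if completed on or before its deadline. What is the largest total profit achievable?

Sort by profit descending; place each in the latest free slot ≤ its deadline.
By profit: E(d5,88), A(d5,81), C(d2,79), B(d5,67), J(d6,47), H(d5,46), D(d6,30), G(d2,28), F(d4,26), I(d6,23)
E→slot 5; A→slot 4; C→slot 2; B→slot 3; J→slot 6; H→slot 1; D skipped; G skipped; F skipped; I skipped.
Profit = 46 + 79 + 67 + 81 + 88 + 47 = 408

408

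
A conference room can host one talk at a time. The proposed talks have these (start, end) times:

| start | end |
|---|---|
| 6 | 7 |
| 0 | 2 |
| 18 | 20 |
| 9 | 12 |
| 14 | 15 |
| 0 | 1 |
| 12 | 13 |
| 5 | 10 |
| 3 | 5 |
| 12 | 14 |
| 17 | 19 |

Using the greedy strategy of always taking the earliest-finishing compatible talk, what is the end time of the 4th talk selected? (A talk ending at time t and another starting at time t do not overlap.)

12

Sorted by end: (0,1)  (0,2)  (3,5)  (6,7)  (5,10)  (9,12)  (12,13)  (12,14)  (14,15)  (17,19)  (18,20)
take (0,1); skip (0,2); take (3,5); take (6,7); skip (5,10); take (9,12); take (12,13); take (14,15); take (17,19); skip (18,20).
Selected: (0,1) (3,5) (6,7) (9,12) (12,13) (14,15) (17,19)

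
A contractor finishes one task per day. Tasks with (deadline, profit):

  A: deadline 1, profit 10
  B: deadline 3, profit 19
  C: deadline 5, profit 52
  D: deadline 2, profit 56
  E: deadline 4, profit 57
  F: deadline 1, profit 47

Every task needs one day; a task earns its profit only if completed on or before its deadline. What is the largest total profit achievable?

231

Sort by profit descending; place each in the latest free slot ≤ its deadline.
By profit: E(d4,57), D(d2,56), C(d5,52), F(d1,47), B(d3,19), A(d1,10)
E→slot 4; D→slot 2; C→slot 5; F→slot 1; B→slot 3; A skipped.
Profit = 47 + 56 + 19 + 57 + 52 = 231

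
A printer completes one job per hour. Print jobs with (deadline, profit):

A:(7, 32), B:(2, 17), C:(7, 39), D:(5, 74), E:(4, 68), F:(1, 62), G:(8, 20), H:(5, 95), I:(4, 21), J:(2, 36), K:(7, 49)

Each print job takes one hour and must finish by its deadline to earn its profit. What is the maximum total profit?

443

Take jobs in profit order; each goes to the latest open slot no later than its deadline.
By profit: H(d5,95), D(d5,74), E(d4,68), F(d1,62), K(d7,49), C(d7,39), J(d2,36), A(d7,32), I(d4,21), G(d8,20), B(d2,17)
H→slot 5; D→slot 4; E→slot 3; F→slot 1; K→slot 7; C→slot 6; J→slot 2; A skipped; I skipped; G→slot 8; B skipped.
Profit = 62 + 36 + 68 + 74 + 95 + 39 + 49 + 20 = 443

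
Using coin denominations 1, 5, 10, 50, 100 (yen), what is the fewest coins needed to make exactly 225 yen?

5

225 − 2×100→25 − 2×10→5 − 1×5→0
Total coins = 2 + 2 + 1 = 5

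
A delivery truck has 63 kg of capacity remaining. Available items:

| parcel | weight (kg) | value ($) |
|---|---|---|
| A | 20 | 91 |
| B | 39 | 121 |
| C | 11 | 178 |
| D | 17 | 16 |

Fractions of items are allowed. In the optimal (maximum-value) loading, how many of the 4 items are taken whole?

2

Order: C (178/11=16.18) > A (91/20=4.55) > B (121/39=3.10) > D (16/17=0.94)
Fill: take C (11 @ 178) → take A (20 @ 91) → take 32/39 of B → 99.28; 63/63 used.
2 item(s) taken whole; one partial (take 32/39 of B).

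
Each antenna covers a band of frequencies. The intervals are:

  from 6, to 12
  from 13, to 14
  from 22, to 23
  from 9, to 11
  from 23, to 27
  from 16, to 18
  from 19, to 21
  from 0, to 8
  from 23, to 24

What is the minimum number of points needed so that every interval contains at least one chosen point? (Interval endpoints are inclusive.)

6

Process intervals by earliest right end; each time one isn't hit yet, stab at its right endpoint.
By right end: [0,8]  [9,11]  [6,12]  [13,14]  [16,18]  [19,21]  [22,23]  [23,24]  [23,27]
[0,8] uncovered → point at 8; [9,11] uncovered → point at 11; [13,14] uncovered → point at 14; [16,18] uncovered → point at 18; [19,21] uncovered → point at 21; [22,23] uncovered → point at 23.
Points: 8, 11, 14, 18, 21, 23 (6 total).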